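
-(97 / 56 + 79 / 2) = -2309 / 56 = -41.23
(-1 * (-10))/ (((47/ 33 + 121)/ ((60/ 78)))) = 165/ 2626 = 0.06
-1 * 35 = -35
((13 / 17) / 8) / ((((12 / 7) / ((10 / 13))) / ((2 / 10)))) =7 / 816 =0.01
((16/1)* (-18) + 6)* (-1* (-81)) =-22842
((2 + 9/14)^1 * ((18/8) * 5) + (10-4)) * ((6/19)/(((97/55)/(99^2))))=3235947165/51604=62707.29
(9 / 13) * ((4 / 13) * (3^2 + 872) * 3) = 95148 / 169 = 563.01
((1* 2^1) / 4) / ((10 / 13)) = 13 / 20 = 0.65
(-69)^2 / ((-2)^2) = 4761 / 4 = 1190.25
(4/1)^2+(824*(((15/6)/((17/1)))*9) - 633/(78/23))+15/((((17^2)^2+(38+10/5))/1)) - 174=27550319013/36933962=745.93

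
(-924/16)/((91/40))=-330/13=-25.38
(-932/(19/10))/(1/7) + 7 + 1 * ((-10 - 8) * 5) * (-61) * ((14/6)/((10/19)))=397334/19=20912.32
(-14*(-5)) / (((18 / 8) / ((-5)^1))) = -1400 / 9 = -155.56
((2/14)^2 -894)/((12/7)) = -43805/84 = -521.49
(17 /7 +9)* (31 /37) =9.58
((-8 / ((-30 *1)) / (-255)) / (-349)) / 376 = 1 / 125482950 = 0.00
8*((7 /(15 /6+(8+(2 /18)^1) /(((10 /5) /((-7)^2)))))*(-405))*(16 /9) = -362880 /1811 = -200.38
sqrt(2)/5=0.28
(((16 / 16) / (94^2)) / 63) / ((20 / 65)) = 13 / 2226672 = 0.00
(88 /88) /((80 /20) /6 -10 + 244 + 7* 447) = 3 /10091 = 0.00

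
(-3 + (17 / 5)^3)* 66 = 299508 / 125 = 2396.06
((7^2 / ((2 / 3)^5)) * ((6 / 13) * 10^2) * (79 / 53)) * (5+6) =776038725 / 2756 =281581.54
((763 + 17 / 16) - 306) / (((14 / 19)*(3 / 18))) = 59679 / 16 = 3729.94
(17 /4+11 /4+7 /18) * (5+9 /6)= 48.03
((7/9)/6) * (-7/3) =-49/162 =-0.30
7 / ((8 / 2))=7 / 4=1.75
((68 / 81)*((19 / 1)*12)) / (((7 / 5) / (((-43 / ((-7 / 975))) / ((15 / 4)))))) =288891200 / 1323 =218360.70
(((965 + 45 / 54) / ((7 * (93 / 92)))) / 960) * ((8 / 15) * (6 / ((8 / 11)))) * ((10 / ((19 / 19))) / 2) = 293227 / 93744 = 3.13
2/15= 0.13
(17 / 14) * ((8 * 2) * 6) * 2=1632 / 7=233.14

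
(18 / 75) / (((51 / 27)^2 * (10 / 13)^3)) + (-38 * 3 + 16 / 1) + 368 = 975908871 / 3612500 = 270.15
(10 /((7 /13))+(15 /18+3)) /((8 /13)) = 12233 /336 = 36.41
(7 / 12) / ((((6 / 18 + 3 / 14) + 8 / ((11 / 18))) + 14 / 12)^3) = 0.00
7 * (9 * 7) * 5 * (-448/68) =-246960/17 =-14527.06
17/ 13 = 1.31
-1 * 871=-871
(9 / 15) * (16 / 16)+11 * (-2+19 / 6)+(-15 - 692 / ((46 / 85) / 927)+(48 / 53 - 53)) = -43350243683 / 36570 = -1185404.53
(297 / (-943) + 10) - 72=-58763 / 943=-62.31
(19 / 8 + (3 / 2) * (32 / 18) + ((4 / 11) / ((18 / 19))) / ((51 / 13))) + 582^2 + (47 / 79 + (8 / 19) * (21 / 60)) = 102683240283347 / 303141960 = 338729.88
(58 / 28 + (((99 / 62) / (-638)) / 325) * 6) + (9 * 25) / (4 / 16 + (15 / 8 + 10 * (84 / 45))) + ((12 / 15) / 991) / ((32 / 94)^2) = 834996567037263 / 64728458849600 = 12.90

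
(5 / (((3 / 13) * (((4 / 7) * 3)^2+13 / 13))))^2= 10144225 / 335241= 30.26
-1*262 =-262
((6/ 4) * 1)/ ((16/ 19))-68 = -2119/ 32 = -66.22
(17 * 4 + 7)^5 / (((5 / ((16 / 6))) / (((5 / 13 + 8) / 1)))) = 137953125000 / 13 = 10611778846.15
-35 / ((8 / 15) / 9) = -590.62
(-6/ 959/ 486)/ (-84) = 1/ 6525036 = 0.00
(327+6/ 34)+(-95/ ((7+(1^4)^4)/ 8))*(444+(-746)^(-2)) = -395960022583/ 9460772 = -41852.82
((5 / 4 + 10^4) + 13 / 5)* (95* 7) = 26610241 / 4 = 6652560.25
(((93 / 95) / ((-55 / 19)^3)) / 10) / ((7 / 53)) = -1779369 / 58231250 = -0.03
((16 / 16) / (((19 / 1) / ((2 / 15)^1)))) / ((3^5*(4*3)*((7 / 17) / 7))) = 17 / 415530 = 0.00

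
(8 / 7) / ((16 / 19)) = 19 / 14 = 1.36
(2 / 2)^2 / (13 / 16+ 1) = 16 / 29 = 0.55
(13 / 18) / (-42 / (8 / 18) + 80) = -13 / 261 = -0.05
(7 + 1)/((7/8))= 64/7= 9.14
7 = 7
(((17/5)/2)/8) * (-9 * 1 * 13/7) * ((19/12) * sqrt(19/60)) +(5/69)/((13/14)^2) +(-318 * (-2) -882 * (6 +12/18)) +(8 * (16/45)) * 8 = -5224.33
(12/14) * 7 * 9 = 54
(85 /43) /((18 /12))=170 /129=1.32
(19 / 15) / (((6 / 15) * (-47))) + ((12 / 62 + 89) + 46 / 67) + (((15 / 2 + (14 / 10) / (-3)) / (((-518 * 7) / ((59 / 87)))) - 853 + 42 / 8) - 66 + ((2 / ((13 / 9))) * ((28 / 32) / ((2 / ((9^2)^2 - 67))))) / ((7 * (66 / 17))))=-179455754909473681 / 264221829111240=-679.19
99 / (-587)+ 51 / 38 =26175 / 22306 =1.17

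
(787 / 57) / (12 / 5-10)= -1.82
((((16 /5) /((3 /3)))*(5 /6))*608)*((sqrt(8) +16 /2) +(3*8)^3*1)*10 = 97280*sqrt(2) /3 +672788480 /3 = 224308684.90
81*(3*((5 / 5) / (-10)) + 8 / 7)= 4779 / 70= 68.27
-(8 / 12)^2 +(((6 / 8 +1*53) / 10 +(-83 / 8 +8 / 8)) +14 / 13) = -394 / 117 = -3.37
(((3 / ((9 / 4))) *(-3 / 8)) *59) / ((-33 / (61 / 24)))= 3599 / 1584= 2.27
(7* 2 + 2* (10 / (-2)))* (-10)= -40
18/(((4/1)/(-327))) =-2943/2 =-1471.50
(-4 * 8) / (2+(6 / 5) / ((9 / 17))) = -15 / 2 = -7.50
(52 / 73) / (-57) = -52 / 4161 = -0.01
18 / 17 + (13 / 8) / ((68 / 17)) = 797 / 544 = 1.47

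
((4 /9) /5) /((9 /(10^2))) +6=566 /81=6.99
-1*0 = 0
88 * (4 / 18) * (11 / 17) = 1936 / 153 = 12.65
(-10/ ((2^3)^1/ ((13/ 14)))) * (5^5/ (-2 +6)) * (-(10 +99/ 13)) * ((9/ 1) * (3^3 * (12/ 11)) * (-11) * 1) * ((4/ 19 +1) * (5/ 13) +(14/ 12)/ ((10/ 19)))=-6912574678125/ 55328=-124938090.63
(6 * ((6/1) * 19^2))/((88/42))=68229/11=6202.64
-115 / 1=-115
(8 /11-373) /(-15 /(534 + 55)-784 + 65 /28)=67534740 /141810493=0.48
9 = 9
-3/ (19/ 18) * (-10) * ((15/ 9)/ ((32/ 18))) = 2025/ 76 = 26.64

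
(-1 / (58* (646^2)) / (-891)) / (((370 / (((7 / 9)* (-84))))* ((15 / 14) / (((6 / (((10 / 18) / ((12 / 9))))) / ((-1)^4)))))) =-1372 / 12467876268375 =-0.00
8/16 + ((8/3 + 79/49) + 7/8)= 6649/1176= 5.65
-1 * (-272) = 272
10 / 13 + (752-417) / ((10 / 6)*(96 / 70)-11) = -29875 / 793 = -37.67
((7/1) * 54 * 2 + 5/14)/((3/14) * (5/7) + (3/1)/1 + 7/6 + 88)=222369/27142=8.19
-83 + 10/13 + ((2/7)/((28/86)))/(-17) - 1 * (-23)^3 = 130865407/10829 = 12084.72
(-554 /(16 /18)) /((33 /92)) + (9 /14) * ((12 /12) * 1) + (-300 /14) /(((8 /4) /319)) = -793833 /154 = -5154.76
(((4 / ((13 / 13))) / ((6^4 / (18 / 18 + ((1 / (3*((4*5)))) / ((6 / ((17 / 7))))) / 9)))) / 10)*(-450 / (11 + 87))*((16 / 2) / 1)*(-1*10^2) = 567425 / 500094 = 1.13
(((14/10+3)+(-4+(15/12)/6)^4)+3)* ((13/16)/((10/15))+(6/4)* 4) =27346589809/17694720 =1545.47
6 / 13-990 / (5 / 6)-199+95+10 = -16660 / 13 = -1281.54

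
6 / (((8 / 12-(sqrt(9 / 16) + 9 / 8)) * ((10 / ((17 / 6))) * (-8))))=51 / 290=0.18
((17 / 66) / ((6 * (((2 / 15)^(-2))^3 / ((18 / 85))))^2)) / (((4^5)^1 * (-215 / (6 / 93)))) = -4 / 1347583308013916015625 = -0.00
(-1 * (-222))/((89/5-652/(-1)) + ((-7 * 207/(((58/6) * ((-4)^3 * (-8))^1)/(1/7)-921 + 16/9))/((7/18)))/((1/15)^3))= 67384770/90130493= 0.75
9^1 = 9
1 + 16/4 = 5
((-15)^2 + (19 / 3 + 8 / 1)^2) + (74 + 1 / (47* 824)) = 175825129 / 348552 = 504.44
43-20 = 23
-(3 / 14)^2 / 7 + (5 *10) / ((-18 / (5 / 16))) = -43199 / 49392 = -0.87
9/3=3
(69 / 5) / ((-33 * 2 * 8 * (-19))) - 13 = -217337 / 16720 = -13.00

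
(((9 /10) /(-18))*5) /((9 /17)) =-17 /36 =-0.47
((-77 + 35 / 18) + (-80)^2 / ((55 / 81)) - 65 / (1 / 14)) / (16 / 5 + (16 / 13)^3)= 1666.63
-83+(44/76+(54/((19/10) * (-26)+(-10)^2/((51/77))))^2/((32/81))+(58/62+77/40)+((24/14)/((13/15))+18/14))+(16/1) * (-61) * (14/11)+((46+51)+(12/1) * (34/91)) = -9623055636283014539/7911876490538020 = -1216.28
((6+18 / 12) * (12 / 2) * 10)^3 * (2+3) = 455625000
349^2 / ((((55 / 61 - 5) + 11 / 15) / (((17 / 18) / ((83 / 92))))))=-29050756510 / 766671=-37892.08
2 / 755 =0.00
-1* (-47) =47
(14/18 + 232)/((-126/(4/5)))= -838/567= -1.48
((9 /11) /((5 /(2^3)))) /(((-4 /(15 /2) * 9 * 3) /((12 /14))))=-6 /77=-0.08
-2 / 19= -0.11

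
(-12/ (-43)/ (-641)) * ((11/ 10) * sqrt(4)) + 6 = 826758/ 137815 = 6.00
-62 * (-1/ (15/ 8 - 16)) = -496/ 113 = -4.39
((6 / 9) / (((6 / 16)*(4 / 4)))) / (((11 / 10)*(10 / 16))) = 256 / 99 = 2.59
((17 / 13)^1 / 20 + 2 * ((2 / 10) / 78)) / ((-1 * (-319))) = 1 / 4524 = 0.00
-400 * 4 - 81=-1681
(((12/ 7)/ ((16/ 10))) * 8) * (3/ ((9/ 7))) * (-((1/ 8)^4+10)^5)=-576531124483658875904005/ 288230376151711744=-2000244.15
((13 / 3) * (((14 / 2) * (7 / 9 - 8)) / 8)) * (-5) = 29575 / 216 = 136.92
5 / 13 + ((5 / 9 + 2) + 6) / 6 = 1.81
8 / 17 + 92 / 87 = 2260 / 1479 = 1.53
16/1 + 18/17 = 290/17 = 17.06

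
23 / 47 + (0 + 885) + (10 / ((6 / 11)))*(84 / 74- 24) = 810896 / 1739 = 466.30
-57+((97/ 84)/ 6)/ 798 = -22924847/ 402192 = -57.00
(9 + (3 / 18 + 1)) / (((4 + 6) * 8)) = 61 / 480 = 0.13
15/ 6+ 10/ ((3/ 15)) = 105/ 2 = 52.50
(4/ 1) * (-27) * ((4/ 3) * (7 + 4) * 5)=-7920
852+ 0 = 852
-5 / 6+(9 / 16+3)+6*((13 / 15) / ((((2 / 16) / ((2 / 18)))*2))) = 3629 / 720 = 5.04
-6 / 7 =-0.86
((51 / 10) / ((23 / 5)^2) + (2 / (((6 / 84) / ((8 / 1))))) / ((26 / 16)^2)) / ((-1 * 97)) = -15210583 / 17343794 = -0.88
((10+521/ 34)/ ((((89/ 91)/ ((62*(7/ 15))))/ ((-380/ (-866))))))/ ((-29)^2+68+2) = 215360782/ 596822519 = 0.36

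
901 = 901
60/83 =0.72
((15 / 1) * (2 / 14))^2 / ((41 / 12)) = 2700 / 2009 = 1.34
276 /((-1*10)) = -138 /5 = -27.60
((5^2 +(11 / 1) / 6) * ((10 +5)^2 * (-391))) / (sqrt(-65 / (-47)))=-944265 * sqrt(3055) / 26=-2007364.09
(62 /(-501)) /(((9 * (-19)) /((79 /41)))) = 4898 /3512511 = 0.00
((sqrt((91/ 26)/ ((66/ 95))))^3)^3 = 195562950625* sqrt(21945)/ 20037321216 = 1445.82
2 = 2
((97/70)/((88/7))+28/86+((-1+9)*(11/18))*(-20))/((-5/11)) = 33150781/154800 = 214.15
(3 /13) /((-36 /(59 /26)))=-59 /4056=-0.01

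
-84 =-84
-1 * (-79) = 79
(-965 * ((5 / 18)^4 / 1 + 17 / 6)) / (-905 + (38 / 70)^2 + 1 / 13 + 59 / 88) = 50384710250875 / 16623036743202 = 3.03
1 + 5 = 6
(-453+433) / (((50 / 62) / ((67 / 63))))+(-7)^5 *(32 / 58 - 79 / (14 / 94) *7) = 569979163573 / 9135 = 62395091.80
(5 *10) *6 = 300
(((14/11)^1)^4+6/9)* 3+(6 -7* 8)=-587520/14641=-40.13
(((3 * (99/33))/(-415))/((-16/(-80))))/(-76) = 9/6308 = 0.00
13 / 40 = 0.32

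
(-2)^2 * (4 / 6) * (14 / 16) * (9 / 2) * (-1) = -21 / 2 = -10.50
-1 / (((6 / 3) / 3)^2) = -9 / 4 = -2.25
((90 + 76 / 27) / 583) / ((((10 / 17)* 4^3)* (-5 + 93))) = 21301 / 443266560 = 0.00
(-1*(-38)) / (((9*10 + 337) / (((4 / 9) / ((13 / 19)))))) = 2888 / 49959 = 0.06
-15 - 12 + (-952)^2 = 906277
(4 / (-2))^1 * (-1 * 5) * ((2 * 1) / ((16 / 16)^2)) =20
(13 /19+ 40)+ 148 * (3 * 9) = 76697 /19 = 4036.68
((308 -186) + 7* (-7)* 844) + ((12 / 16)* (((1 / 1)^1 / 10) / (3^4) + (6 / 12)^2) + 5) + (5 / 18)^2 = -267162199 / 6480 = -41228.73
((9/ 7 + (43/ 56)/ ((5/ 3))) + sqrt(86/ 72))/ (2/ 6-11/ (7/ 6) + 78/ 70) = -1467/ 6704-35 * sqrt(43)/ 1676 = -0.36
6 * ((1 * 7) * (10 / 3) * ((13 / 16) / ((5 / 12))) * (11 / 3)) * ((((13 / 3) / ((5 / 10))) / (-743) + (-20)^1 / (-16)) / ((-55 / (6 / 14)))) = -143533 / 14860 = -9.66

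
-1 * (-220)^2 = -48400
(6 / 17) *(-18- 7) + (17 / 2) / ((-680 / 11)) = -12187 / 1360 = -8.96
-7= -7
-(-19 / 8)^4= -130321 / 4096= -31.82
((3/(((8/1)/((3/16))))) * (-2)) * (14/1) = -63/32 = -1.97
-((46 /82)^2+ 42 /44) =-1.27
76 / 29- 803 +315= -14076 / 29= -485.38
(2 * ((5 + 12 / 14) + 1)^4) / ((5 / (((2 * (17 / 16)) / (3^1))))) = 7520256 / 12005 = 626.43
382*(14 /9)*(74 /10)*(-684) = -15038576 /5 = -3007715.20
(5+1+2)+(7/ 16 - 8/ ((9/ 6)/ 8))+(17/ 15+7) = -6263/ 240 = -26.10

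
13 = 13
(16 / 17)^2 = 0.89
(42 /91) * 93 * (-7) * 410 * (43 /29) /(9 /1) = -7651420 /377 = -20295.54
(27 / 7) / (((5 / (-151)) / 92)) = -10716.69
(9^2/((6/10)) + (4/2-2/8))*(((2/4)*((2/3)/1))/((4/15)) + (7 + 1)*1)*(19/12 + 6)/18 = 1841749/3456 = 532.91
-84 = -84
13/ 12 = 1.08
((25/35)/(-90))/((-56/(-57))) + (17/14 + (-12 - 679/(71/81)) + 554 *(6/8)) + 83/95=-5854759819/15864240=-369.05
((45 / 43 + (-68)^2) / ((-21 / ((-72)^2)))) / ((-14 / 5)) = 122735520 / 301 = 407759.20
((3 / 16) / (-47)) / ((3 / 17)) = -17 / 752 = -0.02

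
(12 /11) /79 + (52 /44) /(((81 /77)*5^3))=200579 /8798625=0.02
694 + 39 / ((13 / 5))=709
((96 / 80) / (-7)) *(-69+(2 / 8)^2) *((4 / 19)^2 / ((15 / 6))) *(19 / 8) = 0.50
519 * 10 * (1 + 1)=10380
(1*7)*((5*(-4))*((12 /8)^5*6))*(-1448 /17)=9236430 /17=543319.41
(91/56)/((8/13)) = 169/64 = 2.64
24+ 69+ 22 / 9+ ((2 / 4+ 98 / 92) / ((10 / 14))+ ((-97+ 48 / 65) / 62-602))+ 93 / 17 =-7097113787 / 14181570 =-500.45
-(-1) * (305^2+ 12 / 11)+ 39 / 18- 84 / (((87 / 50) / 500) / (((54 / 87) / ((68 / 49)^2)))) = 1367496073385 / 16041234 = 85248.81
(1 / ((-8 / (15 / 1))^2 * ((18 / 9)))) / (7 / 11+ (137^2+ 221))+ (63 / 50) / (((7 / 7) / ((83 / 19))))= 5.50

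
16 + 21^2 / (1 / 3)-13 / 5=6682 / 5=1336.40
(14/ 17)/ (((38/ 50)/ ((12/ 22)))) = 2100/ 3553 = 0.59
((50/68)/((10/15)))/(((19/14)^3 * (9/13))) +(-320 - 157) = -166635943/349809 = -476.36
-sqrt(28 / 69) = -2 * sqrt(483) / 69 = -0.64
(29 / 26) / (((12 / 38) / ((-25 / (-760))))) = 145 / 1248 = 0.12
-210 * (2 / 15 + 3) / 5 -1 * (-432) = 1502 / 5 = 300.40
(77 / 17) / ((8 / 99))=7623 / 136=56.05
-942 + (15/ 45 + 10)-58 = -2969/ 3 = -989.67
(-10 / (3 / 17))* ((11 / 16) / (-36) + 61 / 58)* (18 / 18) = -1466165 / 25056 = -58.52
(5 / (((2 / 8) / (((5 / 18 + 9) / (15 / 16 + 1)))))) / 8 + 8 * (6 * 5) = 70300 / 279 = 251.97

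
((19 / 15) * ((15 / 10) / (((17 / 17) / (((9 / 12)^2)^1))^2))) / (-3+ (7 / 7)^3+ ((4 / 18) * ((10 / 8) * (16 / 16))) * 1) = -13851 / 39680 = -0.35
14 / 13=1.08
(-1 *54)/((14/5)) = -135/7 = -19.29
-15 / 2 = -7.50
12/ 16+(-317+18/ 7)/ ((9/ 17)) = -149479/ 252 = -593.17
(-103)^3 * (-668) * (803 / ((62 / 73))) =21394224380342 / 31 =690136270333.61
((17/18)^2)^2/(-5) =-83521/524880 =-0.16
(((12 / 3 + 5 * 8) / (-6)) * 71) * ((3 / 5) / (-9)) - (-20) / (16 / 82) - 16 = 10909 / 90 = 121.21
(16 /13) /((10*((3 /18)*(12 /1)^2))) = 1 /195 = 0.01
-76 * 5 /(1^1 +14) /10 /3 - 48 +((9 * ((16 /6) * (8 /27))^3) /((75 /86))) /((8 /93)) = 15254098 /1476225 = 10.33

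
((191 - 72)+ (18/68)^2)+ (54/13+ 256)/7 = 156.23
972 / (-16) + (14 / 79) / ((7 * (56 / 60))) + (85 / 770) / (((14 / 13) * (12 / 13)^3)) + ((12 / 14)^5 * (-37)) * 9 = -21670273519687 / 100951716096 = -214.66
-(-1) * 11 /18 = 11 /18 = 0.61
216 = 216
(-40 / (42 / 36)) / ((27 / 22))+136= 6808 / 63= 108.06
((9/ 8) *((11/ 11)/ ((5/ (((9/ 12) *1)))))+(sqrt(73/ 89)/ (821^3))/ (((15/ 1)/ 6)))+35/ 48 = 2 *sqrt(6497)/ 246257509145+431/ 480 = 0.90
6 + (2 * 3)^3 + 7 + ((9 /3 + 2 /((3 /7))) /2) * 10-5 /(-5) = 805 /3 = 268.33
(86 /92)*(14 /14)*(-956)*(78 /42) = -267202 /161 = -1659.64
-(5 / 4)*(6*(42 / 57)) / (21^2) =-5 / 399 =-0.01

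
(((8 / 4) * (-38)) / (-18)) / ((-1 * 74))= -19 / 333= -0.06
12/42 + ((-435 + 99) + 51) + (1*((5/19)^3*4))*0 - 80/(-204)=-284.32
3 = 3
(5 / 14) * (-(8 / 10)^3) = -32 / 175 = -0.18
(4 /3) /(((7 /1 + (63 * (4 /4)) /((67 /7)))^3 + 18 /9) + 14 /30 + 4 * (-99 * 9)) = -6015260 /4764096749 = -0.00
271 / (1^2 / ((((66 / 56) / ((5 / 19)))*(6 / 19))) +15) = 26829 / 1555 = 17.25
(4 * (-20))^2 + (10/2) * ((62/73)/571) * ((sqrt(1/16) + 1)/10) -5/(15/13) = 3199087349/500196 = 6395.67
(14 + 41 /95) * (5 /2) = 1371 /38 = 36.08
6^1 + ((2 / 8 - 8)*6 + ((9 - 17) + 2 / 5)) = -481 / 10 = -48.10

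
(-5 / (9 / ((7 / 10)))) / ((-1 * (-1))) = -7 / 18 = -0.39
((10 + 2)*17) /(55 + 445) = 51 /125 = 0.41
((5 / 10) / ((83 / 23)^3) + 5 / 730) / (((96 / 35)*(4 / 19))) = 485442685 / 16028333184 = 0.03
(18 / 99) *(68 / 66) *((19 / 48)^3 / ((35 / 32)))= 116603 / 10977120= 0.01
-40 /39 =-1.03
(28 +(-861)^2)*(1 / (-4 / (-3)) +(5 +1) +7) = 40774195 / 4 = 10193548.75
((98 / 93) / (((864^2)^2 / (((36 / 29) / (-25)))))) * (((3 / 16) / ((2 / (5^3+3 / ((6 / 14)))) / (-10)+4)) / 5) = -77 / 87438411812044800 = -0.00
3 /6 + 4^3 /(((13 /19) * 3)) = 2471 /78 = 31.68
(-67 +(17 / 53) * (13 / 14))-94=-119241 / 742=-160.70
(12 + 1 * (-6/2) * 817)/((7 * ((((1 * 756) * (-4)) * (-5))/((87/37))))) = -7859/145040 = -0.05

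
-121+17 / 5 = -588 / 5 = -117.60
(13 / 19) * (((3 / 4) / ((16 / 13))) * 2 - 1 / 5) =2119 / 3040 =0.70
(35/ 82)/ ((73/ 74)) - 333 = -332.57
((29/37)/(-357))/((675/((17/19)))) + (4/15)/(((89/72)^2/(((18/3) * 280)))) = 23143092711091/78932963025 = 293.20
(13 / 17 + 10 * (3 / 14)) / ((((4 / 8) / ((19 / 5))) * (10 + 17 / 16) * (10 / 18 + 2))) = 631104 / 807415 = 0.78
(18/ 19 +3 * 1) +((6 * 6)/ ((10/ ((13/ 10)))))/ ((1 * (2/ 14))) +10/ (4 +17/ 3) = 519894/ 13775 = 37.74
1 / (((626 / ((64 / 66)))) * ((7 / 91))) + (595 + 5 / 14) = 86095127 / 144606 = 595.38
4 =4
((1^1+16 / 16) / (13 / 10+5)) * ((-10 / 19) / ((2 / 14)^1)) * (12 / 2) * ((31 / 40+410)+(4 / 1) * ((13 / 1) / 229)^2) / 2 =-4308425555 / 2989137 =-1441.36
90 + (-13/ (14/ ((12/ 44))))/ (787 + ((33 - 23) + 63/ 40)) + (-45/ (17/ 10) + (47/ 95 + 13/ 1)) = 1058683706/ 13744885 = 77.02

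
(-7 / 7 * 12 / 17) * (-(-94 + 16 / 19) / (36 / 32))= -18880 / 323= -58.45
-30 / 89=-0.34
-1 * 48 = -48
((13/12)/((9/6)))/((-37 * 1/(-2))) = 13/333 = 0.04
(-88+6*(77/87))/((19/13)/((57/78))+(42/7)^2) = -1199/551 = -2.18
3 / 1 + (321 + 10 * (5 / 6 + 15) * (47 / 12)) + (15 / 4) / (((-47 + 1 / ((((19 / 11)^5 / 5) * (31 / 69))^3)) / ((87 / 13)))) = 943.60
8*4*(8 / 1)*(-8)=-2048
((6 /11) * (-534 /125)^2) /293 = 0.03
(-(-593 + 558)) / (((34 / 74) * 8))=1295 / 136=9.52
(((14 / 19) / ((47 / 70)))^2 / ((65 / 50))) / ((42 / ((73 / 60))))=2503900 / 93301533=0.03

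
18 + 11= 29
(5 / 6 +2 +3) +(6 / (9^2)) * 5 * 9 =55 / 6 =9.17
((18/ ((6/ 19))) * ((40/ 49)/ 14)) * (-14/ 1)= -2280/ 49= -46.53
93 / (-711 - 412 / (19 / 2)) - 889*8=-101938063 / 14333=-7112.12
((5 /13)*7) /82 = 35 /1066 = 0.03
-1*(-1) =1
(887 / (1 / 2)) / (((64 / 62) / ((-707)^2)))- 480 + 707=13744351585 / 16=859021974.06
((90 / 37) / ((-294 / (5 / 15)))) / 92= -5 / 166796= -0.00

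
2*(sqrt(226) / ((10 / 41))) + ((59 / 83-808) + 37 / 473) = -31690294 / 39259 + 41*sqrt(226) / 5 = -683.94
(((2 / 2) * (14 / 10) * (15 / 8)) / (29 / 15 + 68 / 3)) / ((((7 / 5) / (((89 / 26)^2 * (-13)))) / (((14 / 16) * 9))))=-12475575 / 136448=-91.43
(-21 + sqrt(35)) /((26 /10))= -105 /13 + 5 * sqrt(35) /13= -5.80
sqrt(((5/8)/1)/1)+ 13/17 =1.56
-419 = -419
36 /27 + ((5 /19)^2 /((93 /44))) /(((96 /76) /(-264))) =-3248 /589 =-5.51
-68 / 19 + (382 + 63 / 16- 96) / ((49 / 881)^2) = 68408994413 / 729904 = 93723.28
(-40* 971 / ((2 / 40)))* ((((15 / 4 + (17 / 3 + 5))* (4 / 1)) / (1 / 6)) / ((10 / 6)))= -161263680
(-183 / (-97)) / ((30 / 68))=2074 / 485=4.28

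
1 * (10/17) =10/17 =0.59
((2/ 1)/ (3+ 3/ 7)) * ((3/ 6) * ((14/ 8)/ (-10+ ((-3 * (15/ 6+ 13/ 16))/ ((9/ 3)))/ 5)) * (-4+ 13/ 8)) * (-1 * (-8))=4655/ 5118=0.91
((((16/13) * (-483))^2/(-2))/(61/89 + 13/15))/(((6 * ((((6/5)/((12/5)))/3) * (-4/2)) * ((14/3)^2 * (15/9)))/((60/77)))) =4118645880/3370367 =1222.02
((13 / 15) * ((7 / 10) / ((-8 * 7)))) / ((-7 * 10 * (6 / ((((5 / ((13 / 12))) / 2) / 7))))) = 1 / 117600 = 0.00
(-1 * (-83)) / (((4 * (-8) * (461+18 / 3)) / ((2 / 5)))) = -83 / 37360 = -0.00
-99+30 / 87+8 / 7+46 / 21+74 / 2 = -5074 / 87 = -58.32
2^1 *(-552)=-1104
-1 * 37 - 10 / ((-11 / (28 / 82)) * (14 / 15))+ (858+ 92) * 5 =2125713 / 451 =4713.33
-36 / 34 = -18 / 17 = -1.06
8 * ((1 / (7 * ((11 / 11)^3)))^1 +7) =400 / 7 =57.14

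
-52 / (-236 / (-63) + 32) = -819 / 563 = -1.45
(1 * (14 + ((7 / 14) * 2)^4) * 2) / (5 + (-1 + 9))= 30 / 13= 2.31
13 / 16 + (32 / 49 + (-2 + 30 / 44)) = 1271 / 8624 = 0.15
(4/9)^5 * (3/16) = 64/19683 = 0.00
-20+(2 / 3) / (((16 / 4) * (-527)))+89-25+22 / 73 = 10225835 / 230826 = 44.30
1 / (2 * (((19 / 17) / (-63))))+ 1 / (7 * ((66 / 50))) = -246451 / 8778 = -28.08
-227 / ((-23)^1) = 227 / 23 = 9.87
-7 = -7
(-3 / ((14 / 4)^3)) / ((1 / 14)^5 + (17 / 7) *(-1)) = 12544 / 435381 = 0.03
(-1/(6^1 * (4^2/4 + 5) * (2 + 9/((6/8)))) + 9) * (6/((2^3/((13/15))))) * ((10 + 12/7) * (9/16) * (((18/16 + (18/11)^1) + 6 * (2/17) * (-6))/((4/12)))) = -32633991/191488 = -170.42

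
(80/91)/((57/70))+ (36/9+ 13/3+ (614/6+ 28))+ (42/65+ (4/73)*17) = 141.32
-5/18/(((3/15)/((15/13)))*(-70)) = 25/1092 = 0.02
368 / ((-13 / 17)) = -6256 / 13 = -481.23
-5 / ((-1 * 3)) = 5 / 3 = 1.67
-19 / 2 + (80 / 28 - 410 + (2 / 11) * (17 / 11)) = -705317 / 1694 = -416.36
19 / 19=1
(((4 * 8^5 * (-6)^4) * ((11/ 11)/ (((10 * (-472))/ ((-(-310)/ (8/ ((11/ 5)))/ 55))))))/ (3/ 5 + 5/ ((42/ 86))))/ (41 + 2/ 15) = -125.13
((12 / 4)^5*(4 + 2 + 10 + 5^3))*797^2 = 21764165967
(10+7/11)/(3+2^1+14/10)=585/352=1.66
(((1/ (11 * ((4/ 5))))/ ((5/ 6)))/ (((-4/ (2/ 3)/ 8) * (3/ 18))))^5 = -248832/ 161051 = -1.55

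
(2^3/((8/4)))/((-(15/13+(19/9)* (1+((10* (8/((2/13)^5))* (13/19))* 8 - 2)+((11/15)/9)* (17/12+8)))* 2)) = -379080/2033052076381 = -0.00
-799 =-799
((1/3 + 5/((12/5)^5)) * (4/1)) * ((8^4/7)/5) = 1577104/8505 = 185.43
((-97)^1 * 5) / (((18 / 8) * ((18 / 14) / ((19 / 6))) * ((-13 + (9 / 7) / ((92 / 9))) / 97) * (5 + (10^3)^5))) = 1611799336 / 402942600000002014713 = 0.00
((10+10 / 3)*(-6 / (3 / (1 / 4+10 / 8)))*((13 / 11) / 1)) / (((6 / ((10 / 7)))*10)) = -260 / 231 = -1.13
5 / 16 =0.31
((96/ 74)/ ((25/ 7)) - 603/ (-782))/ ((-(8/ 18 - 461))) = 7384743/ 2998285750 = 0.00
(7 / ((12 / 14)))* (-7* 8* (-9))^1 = 4116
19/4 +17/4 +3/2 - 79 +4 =-129/2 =-64.50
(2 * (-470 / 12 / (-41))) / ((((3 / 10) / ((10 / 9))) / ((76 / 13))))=1786000 / 43173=41.37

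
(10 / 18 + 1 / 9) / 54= 1 / 81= 0.01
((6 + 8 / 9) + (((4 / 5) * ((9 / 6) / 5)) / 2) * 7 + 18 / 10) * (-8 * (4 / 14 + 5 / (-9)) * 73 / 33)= 45.50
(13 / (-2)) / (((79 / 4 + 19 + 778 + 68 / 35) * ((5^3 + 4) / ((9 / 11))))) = -2730 / 54213841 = -0.00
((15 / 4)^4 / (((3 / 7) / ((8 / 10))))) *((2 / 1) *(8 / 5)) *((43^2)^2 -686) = 16150593375 / 4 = 4037648343.75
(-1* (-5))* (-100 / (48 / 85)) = -10625 / 12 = -885.42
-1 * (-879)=879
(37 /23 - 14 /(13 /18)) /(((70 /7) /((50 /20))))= -5315 /1196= -4.44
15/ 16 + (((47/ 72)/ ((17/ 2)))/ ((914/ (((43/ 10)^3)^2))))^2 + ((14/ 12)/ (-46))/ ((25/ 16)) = 8660161552311559719205607/ 7196528866752000000000000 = 1.20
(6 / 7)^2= 36 / 49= 0.73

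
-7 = -7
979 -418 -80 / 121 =67801 / 121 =560.34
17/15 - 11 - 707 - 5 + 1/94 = -1017817/1410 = -721.86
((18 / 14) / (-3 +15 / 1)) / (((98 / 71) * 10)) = 213 / 27440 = 0.01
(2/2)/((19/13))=13/19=0.68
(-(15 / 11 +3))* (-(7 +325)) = 1448.73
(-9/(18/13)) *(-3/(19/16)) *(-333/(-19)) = 103896/361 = 287.80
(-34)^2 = 1156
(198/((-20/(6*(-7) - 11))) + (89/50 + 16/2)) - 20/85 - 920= -163946/425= -385.76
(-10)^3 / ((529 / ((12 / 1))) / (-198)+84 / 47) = -111672000 / 174721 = -639.14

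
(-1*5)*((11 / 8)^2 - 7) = 1635 / 64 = 25.55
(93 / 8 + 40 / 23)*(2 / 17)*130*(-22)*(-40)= 70327400 / 391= 179865.47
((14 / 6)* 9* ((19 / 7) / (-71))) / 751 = -57 / 53321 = -0.00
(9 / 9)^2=1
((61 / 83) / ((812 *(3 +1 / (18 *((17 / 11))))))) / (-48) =-3111 / 500887072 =-0.00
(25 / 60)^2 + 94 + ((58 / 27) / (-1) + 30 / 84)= 279365 / 3024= 92.38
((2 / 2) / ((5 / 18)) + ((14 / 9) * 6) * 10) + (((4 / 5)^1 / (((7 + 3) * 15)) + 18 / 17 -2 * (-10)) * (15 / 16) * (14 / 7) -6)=332593 / 2550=130.43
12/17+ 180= 3072/17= 180.71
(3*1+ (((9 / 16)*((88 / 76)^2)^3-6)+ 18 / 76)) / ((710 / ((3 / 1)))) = -397314009 / 66805151020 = -0.01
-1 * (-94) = 94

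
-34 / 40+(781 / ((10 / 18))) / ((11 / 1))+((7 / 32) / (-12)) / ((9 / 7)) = 2193451 / 17280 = 126.94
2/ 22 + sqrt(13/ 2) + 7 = sqrt(26)/ 2 + 78/ 11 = 9.64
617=617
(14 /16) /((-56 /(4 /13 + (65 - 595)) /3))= 10329 /416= 24.83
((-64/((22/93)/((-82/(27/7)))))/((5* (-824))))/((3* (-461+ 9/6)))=142352/140565645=0.00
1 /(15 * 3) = 1 /45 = 0.02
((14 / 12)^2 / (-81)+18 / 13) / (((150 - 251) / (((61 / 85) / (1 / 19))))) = -60095309 / 325440180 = -0.18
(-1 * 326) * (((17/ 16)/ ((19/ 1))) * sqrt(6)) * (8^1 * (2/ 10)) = -2771 * sqrt(6)/ 95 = -71.45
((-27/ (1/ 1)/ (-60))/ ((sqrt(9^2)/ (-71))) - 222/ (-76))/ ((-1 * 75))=239/ 28500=0.01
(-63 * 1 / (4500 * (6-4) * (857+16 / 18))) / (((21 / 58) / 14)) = -87 / 275750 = -0.00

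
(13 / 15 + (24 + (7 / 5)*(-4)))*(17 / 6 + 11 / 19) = 112421 / 1710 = 65.74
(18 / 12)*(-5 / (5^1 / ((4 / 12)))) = -1 / 2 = -0.50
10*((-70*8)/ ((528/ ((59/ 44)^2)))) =-609175/ 31944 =-19.07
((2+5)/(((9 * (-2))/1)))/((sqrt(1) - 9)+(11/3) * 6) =-1/36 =-0.03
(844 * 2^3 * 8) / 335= 54016 / 335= 161.24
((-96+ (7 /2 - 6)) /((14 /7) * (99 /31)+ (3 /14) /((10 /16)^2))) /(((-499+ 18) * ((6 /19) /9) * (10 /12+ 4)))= 0.17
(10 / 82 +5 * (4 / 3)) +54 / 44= 21691 / 2706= 8.02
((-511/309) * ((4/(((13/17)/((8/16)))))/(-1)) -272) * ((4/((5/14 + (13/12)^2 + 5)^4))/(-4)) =370024367505408000/2514641029787809819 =0.15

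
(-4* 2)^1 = -8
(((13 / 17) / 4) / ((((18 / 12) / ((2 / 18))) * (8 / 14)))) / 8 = 91 / 29376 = 0.00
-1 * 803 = -803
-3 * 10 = -30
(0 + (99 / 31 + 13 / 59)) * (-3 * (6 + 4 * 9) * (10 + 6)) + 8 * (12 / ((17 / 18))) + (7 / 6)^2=-7588495259 / 1119348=-6779.39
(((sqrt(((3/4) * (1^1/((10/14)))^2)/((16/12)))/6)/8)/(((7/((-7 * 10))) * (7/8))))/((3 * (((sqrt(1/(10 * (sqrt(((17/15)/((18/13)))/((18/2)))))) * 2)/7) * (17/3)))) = -7 * 2210^(1/4) * 3^(3/4)/1224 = -0.09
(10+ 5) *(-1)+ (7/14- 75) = -179/2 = -89.50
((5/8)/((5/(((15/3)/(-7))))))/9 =-5/504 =-0.01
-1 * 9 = -9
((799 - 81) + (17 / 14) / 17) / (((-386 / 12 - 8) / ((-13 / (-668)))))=-392067 / 1126916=-0.35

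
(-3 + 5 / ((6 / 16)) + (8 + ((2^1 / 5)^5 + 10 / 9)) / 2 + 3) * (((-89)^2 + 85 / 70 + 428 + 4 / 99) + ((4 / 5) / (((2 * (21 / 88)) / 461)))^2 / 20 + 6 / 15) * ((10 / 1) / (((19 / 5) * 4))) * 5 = 23318483059309607 / 10369012500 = 2248862.47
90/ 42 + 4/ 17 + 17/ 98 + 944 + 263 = 2015113/ 1666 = 1209.55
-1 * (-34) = 34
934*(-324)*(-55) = 16643880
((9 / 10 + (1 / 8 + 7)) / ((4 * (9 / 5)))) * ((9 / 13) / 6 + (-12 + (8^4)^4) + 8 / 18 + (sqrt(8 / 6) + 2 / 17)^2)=107 * sqrt(3) / 612 + 2036747864928652991449 / 6492096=313727317792074.39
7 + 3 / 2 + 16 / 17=321 / 34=9.44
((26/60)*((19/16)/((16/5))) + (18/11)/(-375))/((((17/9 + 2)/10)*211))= 991227/519904000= 0.00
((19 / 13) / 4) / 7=0.05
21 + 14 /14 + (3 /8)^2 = 1417 /64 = 22.14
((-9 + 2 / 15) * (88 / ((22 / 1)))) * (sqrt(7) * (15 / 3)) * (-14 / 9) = 7448 * sqrt(7) / 27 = 729.84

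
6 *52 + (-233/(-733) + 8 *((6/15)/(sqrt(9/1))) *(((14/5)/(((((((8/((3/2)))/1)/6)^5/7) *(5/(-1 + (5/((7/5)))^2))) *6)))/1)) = 958998917/2932000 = 327.08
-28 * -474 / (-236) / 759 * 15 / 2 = -0.56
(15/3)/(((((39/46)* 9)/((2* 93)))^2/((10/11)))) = 406695200/150579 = 2700.88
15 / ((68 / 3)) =45 / 68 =0.66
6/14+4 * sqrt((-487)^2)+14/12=81883/42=1949.60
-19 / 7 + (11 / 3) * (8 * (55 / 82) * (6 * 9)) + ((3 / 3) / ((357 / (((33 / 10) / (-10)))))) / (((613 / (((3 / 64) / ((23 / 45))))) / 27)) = 93308706619061 / 88049946880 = 1059.72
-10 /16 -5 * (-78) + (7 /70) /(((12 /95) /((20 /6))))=28225 /72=392.01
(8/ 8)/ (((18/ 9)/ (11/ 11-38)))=-37/ 2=-18.50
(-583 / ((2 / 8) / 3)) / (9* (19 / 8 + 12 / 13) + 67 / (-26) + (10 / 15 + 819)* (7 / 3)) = -6548256 / 1815523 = -3.61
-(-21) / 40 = 0.52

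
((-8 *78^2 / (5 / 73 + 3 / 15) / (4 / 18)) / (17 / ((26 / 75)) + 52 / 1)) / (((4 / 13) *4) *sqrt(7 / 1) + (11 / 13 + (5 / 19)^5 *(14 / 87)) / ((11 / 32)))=9485176108771360438021937070 / 2167001452549404451394281 - 4741450027179106733376312285 *sqrt(7) / 2167001452549404451394281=-1411.87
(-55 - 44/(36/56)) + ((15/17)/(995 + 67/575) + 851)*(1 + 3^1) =71799445025/21886344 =3280.56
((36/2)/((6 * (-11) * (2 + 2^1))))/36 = -1/528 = -0.00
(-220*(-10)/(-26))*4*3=-13200/13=-1015.38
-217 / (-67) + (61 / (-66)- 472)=-2076949 / 4422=-469.69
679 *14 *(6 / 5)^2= 342216 / 25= 13688.64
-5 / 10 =-1 / 2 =-0.50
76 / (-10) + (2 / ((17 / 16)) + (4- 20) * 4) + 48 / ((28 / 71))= 30938 / 595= 52.00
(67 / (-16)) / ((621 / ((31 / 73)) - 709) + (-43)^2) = -2077 / 1290768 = -0.00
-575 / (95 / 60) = -6900 / 19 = -363.16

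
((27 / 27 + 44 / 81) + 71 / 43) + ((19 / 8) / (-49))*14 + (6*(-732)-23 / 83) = -35532887783 / 8094492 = -4389.76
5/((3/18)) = 30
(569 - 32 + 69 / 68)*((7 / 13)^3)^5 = 173689537841264655 / 3480640724958171476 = 0.05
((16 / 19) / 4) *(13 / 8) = 13 / 38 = 0.34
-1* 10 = -10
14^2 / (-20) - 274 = -1419 / 5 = -283.80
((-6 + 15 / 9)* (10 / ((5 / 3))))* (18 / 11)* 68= -31824 / 11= -2893.09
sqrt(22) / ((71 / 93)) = 93* sqrt(22) / 71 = 6.14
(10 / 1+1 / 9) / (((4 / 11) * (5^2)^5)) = 1001 / 351562500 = 0.00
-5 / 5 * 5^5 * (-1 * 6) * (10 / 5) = 37500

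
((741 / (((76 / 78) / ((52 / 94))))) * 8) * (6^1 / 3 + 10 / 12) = 448188 / 47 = 9535.91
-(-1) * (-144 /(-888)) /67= 6 /2479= 0.00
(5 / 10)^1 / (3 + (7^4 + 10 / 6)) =3 / 14434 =0.00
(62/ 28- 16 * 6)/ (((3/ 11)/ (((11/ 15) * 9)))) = -158873/ 70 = -2269.61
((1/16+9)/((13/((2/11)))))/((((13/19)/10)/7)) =96425/7436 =12.97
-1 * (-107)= 107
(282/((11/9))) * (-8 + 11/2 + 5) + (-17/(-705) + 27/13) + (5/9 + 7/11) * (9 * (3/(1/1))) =5600741/9165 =611.10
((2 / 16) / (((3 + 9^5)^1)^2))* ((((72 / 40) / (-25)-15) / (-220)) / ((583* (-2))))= -157 / 74543401695840000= -0.00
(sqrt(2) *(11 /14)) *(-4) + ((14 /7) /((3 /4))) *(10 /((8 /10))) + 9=127 /3 - 22 *sqrt(2) /7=37.89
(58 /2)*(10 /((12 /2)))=145 /3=48.33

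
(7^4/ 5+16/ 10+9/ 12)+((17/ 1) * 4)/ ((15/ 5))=30313/ 60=505.22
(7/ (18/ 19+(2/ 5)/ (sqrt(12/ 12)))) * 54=17955/ 64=280.55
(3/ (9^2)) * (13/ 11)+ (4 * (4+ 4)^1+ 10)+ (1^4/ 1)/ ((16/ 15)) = 204247/ 4752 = 42.98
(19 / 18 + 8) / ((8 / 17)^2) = 47107 / 1152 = 40.89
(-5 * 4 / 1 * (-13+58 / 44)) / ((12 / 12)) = 2570 / 11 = 233.64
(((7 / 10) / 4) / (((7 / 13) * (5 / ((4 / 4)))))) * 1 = 13 / 200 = 0.06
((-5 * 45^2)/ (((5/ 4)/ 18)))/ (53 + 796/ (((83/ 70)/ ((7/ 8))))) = -672300/ 2953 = -227.67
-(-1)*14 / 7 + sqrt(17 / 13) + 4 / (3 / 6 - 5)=2.25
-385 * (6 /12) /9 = -385 /18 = -21.39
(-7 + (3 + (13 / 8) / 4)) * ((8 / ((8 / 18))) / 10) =-207 / 32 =-6.47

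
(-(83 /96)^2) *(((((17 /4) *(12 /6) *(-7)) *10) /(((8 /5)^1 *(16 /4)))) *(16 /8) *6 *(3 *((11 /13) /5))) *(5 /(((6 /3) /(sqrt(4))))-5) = 0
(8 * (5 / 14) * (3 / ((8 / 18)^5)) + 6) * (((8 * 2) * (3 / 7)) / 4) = 2689461 / 3136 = 857.61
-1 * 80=-80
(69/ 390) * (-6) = -69/ 65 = -1.06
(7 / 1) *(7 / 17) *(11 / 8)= 539 / 136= 3.96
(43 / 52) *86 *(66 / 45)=20339 / 195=104.30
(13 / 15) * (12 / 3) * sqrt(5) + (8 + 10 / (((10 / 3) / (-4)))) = -4 + 52 * sqrt(5) / 15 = 3.75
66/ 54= 11/ 9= 1.22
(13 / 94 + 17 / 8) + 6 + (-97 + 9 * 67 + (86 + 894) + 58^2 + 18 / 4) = 1828399 / 376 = 4862.76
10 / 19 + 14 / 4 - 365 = -13717 / 38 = -360.97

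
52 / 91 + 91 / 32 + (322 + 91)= 93277 / 224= 416.42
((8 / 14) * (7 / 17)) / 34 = 2 / 289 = 0.01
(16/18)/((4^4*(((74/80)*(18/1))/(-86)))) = -215/11988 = -0.02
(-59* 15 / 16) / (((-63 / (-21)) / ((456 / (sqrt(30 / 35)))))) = -5605* sqrt(42) / 4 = -9081.14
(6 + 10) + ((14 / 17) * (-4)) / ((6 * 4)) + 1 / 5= 4096 / 255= 16.06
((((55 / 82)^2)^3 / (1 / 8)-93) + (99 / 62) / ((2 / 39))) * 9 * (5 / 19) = -3240809973272115 / 22382491183592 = -144.79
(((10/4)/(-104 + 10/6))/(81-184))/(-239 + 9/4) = -0.00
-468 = -468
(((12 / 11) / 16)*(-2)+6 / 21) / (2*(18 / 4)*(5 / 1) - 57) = -23 / 1848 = -0.01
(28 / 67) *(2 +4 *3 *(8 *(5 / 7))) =1976 / 67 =29.49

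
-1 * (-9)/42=3/14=0.21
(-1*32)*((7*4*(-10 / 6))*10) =44800 / 3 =14933.33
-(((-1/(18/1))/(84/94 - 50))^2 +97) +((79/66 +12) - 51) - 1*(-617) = 9154482102901/18984943296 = 482.20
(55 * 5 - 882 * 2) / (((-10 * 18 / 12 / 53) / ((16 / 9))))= 1262672 / 135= 9353.13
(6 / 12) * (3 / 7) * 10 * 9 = 135 / 7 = 19.29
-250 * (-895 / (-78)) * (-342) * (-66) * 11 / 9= -1028802500 / 13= -79138653.85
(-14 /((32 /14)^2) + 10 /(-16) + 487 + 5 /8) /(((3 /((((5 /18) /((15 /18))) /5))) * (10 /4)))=61993 /14400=4.31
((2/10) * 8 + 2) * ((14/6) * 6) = 252/5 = 50.40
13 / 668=0.02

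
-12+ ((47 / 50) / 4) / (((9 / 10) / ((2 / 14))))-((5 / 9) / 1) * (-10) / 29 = -430117 / 36540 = -11.77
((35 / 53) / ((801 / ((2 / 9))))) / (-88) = -35 / 16811388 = -0.00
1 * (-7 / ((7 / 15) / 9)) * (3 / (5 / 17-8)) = 6885 / 131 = 52.56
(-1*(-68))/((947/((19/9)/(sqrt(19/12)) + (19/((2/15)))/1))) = 136*sqrt(57)/8523 + 9690/947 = 10.35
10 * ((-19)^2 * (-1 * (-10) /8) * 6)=27075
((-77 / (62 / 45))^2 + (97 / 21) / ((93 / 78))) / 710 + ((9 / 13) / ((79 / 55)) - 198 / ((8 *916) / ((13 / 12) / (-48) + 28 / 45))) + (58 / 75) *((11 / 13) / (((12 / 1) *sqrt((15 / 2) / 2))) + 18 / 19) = 319 *sqrt(15) / 43875 + 918374231101000301 / 163908140490931200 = 5.63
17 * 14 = 238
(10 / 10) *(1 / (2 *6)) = 1 / 12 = 0.08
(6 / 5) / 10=3 / 25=0.12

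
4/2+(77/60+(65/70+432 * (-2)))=-361111/420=-859.79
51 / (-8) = -51 / 8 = -6.38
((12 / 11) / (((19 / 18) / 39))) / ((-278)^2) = 2106 / 4038089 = 0.00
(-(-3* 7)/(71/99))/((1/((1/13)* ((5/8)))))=10395/7384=1.41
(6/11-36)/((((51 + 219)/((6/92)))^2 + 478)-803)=-78/37706405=-0.00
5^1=5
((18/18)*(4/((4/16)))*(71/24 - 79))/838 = -1825/1257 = -1.45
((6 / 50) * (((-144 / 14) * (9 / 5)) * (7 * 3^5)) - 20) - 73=-484017 / 125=-3872.14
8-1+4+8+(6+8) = 33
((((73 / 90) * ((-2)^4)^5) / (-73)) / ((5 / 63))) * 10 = -7340032 / 5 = -1468006.40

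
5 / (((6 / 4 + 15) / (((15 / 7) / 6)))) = 25 / 231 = 0.11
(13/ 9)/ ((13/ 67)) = 67/ 9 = 7.44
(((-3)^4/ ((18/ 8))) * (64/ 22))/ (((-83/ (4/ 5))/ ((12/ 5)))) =-55296/ 22825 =-2.42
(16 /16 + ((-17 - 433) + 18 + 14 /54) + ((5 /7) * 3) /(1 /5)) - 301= -136274 /189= -721.03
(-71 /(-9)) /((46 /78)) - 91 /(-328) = 309023 /22632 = 13.65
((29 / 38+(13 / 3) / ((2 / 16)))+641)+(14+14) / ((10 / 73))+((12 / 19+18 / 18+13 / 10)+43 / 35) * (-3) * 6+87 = 3562859 / 3990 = 892.95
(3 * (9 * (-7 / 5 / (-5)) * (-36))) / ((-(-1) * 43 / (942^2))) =-6037624656 / 1075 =-5616395.03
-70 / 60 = -7 / 6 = -1.17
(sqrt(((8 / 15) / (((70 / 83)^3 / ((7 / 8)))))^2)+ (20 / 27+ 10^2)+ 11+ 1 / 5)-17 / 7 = 729569083 / 6615000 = 110.29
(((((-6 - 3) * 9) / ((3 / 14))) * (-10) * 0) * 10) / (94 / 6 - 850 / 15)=0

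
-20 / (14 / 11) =-110 / 7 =-15.71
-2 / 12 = -1 / 6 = -0.17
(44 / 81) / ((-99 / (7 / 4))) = -7 / 729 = -0.01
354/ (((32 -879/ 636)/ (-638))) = -47880624/ 6491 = -7376.46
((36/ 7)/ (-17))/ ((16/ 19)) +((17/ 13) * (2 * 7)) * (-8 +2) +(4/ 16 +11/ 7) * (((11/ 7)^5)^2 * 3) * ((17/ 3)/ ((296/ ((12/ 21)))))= -94814764163430075/ 905441643540616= -104.72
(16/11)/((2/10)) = 80/11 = 7.27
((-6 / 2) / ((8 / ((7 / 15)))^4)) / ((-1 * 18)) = 2401 / 1244160000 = 0.00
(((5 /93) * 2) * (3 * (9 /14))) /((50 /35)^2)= 63 /620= 0.10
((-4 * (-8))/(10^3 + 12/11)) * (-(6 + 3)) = -792/2753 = -0.29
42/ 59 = 0.71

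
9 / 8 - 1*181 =-1439 / 8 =-179.88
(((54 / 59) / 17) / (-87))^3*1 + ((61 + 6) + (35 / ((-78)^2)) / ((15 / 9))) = 3343966510213684853 / 49907376807528084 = 67.00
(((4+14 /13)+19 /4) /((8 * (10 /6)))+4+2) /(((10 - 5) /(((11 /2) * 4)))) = 154143 /5200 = 29.64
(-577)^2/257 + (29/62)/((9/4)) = 92902097/71703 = 1295.65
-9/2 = -4.50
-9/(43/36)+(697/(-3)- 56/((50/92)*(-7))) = -726103/3225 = -225.15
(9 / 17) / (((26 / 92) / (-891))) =-368874 / 221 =-1669.11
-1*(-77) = 77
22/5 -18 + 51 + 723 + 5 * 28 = 4502/5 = 900.40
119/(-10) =-119/10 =-11.90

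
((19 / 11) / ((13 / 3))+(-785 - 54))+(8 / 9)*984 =15472 / 429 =36.07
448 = 448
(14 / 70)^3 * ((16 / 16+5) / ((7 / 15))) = 18 / 175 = 0.10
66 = 66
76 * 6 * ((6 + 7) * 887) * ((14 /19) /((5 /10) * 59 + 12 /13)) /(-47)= -14390688 /5311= -2709.60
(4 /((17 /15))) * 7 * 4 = 1680 /17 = 98.82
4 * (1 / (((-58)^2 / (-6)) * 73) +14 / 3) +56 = 13752014 / 184179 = 74.67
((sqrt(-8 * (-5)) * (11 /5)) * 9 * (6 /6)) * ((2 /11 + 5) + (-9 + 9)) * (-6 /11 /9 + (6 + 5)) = 7098.57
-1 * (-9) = 9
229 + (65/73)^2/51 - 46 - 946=-762.98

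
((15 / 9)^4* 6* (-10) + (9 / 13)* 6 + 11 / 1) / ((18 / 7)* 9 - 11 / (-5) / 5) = -27506675 / 1448577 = -18.99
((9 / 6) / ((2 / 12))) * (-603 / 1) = -5427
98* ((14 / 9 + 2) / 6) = 1568 / 27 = 58.07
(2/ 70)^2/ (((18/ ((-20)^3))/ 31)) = -4960/ 441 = -11.25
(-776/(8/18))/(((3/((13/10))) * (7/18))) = -68094/35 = -1945.54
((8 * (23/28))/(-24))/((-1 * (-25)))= -0.01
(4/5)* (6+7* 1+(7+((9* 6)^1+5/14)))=2082/35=59.49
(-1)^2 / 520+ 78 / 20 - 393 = -202331 / 520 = -389.10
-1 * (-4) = 4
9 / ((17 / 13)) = 117 / 17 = 6.88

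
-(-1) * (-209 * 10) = -2090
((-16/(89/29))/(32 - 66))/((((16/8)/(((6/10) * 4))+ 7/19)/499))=13197552/207281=63.67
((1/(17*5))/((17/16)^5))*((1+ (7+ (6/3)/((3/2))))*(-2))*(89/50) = -2613051392/9051588375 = -0.29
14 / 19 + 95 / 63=2687 / 1197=2.24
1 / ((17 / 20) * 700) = 0.00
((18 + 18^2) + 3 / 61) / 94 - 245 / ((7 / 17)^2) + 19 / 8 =-33004587 / 22936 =-1438.99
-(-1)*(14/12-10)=-53/6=-8.83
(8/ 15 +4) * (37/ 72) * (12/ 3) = 1258/ 135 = 9.32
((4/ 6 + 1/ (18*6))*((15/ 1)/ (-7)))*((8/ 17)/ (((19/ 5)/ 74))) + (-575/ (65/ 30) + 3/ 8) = -588929189/ 2116296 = -278.28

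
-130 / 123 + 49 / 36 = 449 / 1476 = 0.30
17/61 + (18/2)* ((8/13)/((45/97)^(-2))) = 10973189/7461337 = 1.47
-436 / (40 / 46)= -501.40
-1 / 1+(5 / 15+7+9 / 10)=217 / 30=7.23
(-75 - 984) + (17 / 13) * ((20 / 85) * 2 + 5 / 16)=-220059 / 208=-1057.98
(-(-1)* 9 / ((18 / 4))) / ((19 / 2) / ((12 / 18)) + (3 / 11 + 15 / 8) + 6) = 176 / 1971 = 0.09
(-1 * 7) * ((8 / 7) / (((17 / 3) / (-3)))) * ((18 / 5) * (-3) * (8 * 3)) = -93312 / 85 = -1097.79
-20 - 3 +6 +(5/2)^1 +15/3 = -19/2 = -9.50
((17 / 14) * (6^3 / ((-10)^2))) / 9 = 51 / 175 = 0.29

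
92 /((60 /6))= 46 /5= 9.20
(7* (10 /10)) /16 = 7 /16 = 0.44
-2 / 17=-0.12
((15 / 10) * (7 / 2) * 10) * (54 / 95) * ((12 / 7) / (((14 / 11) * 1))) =5346 / 133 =40.20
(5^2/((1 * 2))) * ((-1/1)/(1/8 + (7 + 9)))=-100/129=-0.78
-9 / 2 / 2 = -9 / 4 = -2.25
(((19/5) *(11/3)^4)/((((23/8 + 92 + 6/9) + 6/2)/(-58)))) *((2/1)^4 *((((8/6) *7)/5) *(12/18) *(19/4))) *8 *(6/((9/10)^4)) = -63923600097280/22851963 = -2797291.42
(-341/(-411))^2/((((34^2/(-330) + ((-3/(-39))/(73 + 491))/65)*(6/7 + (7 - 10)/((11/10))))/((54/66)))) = 71118738691/827226632748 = 0.09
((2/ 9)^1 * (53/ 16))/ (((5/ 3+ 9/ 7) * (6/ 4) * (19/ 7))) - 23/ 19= -48739/ 42408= -1.15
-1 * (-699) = 699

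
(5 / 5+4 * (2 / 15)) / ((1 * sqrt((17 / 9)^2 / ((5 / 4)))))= 69 * sqrt(5) / 170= 0.91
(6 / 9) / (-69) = -0.01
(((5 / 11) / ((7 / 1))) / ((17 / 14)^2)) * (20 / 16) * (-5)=-875 / 3179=-0.28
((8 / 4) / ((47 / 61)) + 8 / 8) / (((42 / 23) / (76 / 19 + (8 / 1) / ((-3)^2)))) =9.63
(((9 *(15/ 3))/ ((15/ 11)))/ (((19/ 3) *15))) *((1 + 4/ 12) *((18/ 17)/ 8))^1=99/ 1615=0.06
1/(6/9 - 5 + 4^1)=-3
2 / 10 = 1 / 5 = 0.20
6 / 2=3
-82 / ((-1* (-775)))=-0.11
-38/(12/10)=-95/3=-31.67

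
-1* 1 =-1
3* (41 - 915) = -2622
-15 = -15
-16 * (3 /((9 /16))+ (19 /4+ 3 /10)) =-2492 /15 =-166.13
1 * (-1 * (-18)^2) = -324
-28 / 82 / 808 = -7 / 16564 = -0.00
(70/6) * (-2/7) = -10/3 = -3.33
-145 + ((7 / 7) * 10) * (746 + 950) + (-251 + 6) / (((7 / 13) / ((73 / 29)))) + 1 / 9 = 4089809 / 261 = 15669.77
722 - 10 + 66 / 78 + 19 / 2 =18781 / 26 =722.35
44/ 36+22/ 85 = 1133/ 765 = 1.48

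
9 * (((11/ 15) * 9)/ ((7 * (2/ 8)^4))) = 76032/ 35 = 2172.34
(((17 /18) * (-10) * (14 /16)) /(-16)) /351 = 595 /404352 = 0.00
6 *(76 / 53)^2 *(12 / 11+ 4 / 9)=1755904 / 92697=18.94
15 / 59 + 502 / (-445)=-22943 / 26255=-0.87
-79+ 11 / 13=-1016 / 13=-78.15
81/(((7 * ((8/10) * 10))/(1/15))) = 27/280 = 0.10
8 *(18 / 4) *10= 360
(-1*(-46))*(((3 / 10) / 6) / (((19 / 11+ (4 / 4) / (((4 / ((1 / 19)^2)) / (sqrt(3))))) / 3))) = 15034873128 / 3763668665 - 6027978*sqrt(3) / 3763668665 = 3.99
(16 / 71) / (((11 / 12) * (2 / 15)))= 1440 / 781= 1.84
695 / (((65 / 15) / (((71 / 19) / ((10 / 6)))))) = 88821 / 247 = 359.60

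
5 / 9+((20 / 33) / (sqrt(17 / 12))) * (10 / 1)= 5 / 9+400 * sqrt(51) / 561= 5.65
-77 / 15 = -5.13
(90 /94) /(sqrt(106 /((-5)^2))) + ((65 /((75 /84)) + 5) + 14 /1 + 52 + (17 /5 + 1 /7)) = 225 * sqrt(106) /4982 + 5157 /35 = 147.81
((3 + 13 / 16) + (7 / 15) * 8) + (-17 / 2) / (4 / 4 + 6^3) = 390947 / 52080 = 7.51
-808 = -808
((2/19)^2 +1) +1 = 726/361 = 2.01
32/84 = 8/21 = 0.38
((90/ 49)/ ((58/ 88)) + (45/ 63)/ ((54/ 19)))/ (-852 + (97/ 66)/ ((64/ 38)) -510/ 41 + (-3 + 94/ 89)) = -59887388000/ 17061081464637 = -0.00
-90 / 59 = -1.53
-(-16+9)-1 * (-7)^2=-42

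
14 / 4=3.50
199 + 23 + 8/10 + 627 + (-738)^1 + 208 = 1599/5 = 319.80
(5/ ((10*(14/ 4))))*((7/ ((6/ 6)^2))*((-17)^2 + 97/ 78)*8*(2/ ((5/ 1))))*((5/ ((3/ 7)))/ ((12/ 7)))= 2218622/ 351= 6320.86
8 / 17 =0.47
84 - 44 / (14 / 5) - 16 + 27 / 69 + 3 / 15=42566 / 805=52.88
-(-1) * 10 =10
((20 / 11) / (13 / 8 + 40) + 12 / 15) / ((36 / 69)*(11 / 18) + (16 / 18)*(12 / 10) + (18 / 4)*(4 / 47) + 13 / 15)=16703612 / 52172109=0.32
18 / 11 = 1.64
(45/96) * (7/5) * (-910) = -9555/16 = -597.19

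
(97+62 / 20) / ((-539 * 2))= -0.09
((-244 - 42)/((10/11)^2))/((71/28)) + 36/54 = -723176/5325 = -135.81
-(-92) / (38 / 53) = 2438 / 19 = 128.32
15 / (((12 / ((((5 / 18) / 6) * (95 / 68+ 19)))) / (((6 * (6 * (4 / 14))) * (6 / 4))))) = 18.21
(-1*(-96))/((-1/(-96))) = 9216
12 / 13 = 0.92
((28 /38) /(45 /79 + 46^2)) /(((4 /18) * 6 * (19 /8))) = 948 /8623207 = 0.00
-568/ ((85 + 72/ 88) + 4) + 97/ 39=-2843/ 741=-3.84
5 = 5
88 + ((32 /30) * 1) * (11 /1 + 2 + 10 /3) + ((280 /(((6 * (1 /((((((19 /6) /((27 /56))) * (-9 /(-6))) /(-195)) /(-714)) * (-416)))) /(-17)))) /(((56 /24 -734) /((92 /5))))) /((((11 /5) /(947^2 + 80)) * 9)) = -466382631448 /17601705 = -26496.45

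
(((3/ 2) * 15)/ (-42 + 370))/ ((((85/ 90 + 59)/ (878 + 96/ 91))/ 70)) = 80993925/ 1150214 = 70.42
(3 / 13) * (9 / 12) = 9 / 52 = 0.17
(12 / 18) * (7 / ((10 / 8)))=56 / 15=3.73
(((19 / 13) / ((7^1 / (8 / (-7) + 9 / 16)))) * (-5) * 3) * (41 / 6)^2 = 798475 / 9408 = 84.87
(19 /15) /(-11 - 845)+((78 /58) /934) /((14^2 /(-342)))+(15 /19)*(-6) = -767510553637 /161893563720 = -4.74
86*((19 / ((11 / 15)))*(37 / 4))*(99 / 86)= 94905 / 4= 23726.25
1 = 1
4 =4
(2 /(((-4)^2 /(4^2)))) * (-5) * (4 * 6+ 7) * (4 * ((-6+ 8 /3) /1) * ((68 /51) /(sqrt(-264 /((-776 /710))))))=4960 * sqrt(2272710) /21087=354.60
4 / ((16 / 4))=1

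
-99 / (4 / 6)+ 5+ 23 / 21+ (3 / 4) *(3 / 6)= -23861 / 168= -142.03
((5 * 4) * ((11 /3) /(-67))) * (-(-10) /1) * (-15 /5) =2200 /67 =32.84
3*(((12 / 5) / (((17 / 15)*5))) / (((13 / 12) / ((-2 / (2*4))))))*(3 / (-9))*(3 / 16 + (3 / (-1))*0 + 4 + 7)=4833 / 4420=1.09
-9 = -9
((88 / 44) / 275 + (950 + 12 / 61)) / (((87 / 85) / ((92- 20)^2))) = 468243804672 / 97295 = 4812619.40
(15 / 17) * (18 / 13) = 1.22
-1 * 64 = -64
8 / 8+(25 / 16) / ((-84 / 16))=59 / 84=0.70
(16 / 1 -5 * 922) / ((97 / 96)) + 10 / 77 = -33957878 / 7469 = -4546.51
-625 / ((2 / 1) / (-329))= 205625 / 2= 102812.50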